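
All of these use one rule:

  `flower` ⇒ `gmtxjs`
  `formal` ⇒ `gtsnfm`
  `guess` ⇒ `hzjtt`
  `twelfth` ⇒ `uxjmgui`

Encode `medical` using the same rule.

njendfm

Two shifts are in play — +5 for a/e/i/o/u, +1 for every other letter.
For medical: m(cons)+1=n, e(vowel)+5=j, d(cons)+1=e, i(vowel)+5=n, c(cons)+1=d, a(vowel)+5=f, l(cons)+1=m.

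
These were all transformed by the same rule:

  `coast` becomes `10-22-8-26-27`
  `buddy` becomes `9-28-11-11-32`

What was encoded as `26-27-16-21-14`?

sting

The number is (letter's place in the alphabet, a=1) + 7.
Reversing it on 26-27-16-21-14: 26→(26−7)÷1=19=s, 27→(27−7)÷1=20=t, 16→(16−7)÷1=9=i, 21→(21−7)÷1=14=n, 14→(14−7)÷1=7=g.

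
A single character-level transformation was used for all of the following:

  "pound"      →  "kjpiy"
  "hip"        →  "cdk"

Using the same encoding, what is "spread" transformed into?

Compare letters: p→k is +21, o→j is +21, u→p is +21 — a constant shift. It's a constant shift of +21 (ROT21).
For spread: s+21=n, p+21=k, r+21=m, e+21=z, a+21=v, d+21=y.

nkmzvy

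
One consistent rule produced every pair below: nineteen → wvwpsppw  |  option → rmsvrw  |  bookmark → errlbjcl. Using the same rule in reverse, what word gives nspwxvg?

n(13)→w(22) and i(8)→v(21) fit y≡21x+9 (mod 26); the inverse of 21 mod 26 is 5. Each letter's alphabet position (a=0..z=25) is mapped through 21·x+9 mod 26 — an affine cipher.
Reversing it on nspwxvg: n(13)→5·(13−9)≡20=u; s(18)→5·(18−9)≡19=t; p(15)→5·(15−9)≡4=e; w(22)→5·(22−9)≡13=n; x(23)→5·(23−9)≡18=s; v(21)→5·(21−9)≡8=i; g(6)→5·(6−9)≡11=l (all mod 26).

utensil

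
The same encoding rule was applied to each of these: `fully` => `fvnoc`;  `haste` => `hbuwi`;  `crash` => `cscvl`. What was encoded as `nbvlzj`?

native

In fully: f→f is +0, u→v is +1, l→n is +2, l→o is +3 — the shift increases by 1 each position. Each letter shifts forward by its position index (0, 1, 2, …) — the shift grows by one for each successive letter.
Undoing it on nbvlzj: n−0=n, b−1=a, v−2=t, l−3=i, z−4=v, j−5=e.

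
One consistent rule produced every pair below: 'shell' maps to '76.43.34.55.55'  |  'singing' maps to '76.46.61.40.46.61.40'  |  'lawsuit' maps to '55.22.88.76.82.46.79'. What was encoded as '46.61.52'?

s(#19)→76 and h(#8)→43: differences scale by 3, so n = 3·pos + 19. With a=1..z=26, the number is 3·pos + 19.
Undoing it on 46.61.52: 46→(46−19)÷3=9=i, 61→(61−19)÷3=14=n, 52→(52−19)÷3=11=k.

ink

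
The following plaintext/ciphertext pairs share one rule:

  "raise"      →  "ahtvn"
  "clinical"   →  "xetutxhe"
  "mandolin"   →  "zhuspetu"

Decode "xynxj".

check

Treating letters as 0–25, the rule is x ↦ 21x + 7 (mod 26).
Reversing it on xynxj: x(23)→5·(23−7)≡2=c; y(24)→5·(24−7)≡7=h; n(13)→5·(13−7)≡4=e; x(23)→5·(23−7)≡2=c; j(9)→5·(9−7)≡10=k (all mod 26).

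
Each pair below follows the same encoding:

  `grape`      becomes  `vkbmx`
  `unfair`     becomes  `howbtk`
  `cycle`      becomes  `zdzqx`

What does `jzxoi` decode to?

g(6)→v(21) and r(17)→k(10) fit y≡25x+1 (mod 26); the inverse of 25 mod 26 is 25. Treating letters as 0–25, the rule is x ↦ 25x + 1 (mod 26).
Reversing it on jzxoi: j(9)→25·(9−1)≡18=s; z(25)→25·(25−1)≡2=c; x(23)→25·(23−1)≡4=e; o(14)→25·(14−1)≡13=n; i(8)→25·(8−1)≡19=t (all mod 26).

scent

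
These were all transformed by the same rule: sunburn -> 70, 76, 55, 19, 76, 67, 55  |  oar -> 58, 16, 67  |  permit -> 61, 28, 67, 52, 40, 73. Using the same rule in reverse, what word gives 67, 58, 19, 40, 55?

robin

s(#19)→70 and u(#21)→76: differences scale by 3, so n = 3·pos + 13. The formula is n = 3×(alphabet index, a=1) + 13.
Reversing it on 67, 58, 19, 40, 55: 67→(67−13)÷3=18=r, 58→(58−13)÷3=15=o, 19→(19−13)÷3=2=b, 40→(40−13)÷3=9=i, 55→(55−13)÷3=14=n.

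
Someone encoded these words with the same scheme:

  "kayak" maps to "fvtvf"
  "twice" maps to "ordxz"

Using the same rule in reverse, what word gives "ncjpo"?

Compare letters: k→f is +21, a→v is +21, y→t is +21 — a constant shift. This is a Caesar cipher with shift 21.
Undoing it on ncjpo: n−21=s, c−21=h, j−21=o, p−21=u, o−21=t.

shout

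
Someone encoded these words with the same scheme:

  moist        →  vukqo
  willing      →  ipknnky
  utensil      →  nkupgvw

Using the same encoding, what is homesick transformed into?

The output letters match the input read backwards, each shifted +2: moist reversed is tsiom. Read the word backwards and shift each letter +2.
For homesick: reverse → kcisemoh; then shift: k+2=m, c+2=e, i+2=k, s+2=u, e+2=g, m+2=o, o+2=q, h+2=j.

mekugoqj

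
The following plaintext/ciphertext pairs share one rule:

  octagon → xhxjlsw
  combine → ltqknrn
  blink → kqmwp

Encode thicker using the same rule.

Shifts by position in octagon: pos 0: o→x (+9), pos 1: c→h (+5), pos 2: t→x (+4), pos 3: a→j (+9), pos 4: g→l (+5), pos 5: o→s (+4) — repeating every 3. It's a Vigenère-style cipher with numeric key [9,5,4]: position i shifts by key[i mod 3].
On thicker: t+9=c, h+5=m, i+4=m, c+9=l, k+5=p, e+4=i, r+9=a.

cmmlpia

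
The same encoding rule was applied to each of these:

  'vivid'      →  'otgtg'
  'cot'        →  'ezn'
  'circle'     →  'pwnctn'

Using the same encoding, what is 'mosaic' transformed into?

Read the word backwards and shift each letter +11.
Applying it to mosaic: reverse → ciasom; then shift: c+11=n, i+11=t, a+11=l, s+11=d, o+11=z, m+11=x.

ntldzx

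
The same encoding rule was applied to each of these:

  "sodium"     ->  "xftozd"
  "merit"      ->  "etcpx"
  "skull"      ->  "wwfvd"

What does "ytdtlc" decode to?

Two steps: reverse the string, then apply a Caesar shift of +11.
Reversing it on ytdtlc: shift back: y−11=n, t−11=i, d−11=s, t−11=i, l−11=a, c−11=r → nisiar; then reverse → raisin.

raisin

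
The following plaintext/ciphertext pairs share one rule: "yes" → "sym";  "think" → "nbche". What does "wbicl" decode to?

It's a constant shift of +20 (ROT20).
Reversing it on wbicl: w−20=c, b−20=h, i−20=o, c−20=i, l−20=r.

choir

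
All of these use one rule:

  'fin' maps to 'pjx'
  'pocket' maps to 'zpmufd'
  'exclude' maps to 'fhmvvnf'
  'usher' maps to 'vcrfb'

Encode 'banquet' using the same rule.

lbxavfd

The shift depends on letter class: consonant f→p is +10, but vowel i→j is +1. The rule splits by letter class: vowels +1, consonants +10.
On banquet: b(cons)+10=l, a(vowel)+1=b, n(cons)+10=x, q(cons)+10=a, u(vowel)+1=v, e(vowel)+1=f, t(cons)+10=d.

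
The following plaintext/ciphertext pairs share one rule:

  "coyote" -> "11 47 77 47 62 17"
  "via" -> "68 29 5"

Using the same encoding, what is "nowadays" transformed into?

With a=1..z=26, the number is 3·pos + 2.
For nowadays: n=14→44, o=15→47, w=23→71, a=1→5, d=4→14, a=1→5, y=25→77, s=19→59.

44 47 71 5 14 5 77 59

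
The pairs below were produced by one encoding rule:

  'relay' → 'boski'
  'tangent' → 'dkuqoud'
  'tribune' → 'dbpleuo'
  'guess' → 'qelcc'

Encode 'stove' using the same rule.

cdvfo

Shifts by position in relay: pos 0: r→b (+10), pos 1: e→o (+10), pos 2: l→s (+7), pos 3: a→k (+10), pos 4: y→i (+10) — repeating every 3. A repeating key of period 3 is used — shifts +10, +10, +7 over and over.
Applying it to stove: s+10=c, t+10=d, o+7=v, v+10=f, e+10=o.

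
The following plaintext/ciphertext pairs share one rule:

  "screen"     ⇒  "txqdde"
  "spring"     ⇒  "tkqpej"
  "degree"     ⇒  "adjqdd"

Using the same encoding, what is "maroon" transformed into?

brqhhe

s(18)→t(19) and c(2)→x(23) fit y≡3x+17 (mod 26); the inverse of 3 mod 26 is 9. This is an affine cipher: with a=0,…,z=25, each position x becomes (3x+17) mod 26.
For maroon: m(12)→3·12+17≡1=b; a(0)→3·0+17≡17=r; r(17)→3·17+17≡16=q; o(14)→3·14+17≡7=h; o(14)→3·14+17≡7=h; n(13)→3·13+17≡4=e (all mod 26).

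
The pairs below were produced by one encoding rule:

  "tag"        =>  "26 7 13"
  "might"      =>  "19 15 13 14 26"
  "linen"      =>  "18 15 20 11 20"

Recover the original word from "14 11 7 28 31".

heavy

t is letter #20 and maps to 26: an offset of 6. Letters become their 1-based position plus 6 (so a→7, b→8, …).
Decoding 14 11 7 28 31: 14→(14−6)÷1=8=h, 11→(11−6)÷1=5=e, 7→(7−6)÷1=1=a, 28→(28−6)÷1=22=v, 31→(31−6)÷1=25=y.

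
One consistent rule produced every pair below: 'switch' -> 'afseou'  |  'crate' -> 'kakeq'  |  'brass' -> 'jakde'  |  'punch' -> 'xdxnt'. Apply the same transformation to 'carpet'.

Each letter shifts forward by (position + 8), i.e. 8, 9, 10, … — the shift grows by one for each successive letter.
On carpet: c+8=k, a+9=j, r+10=b, p+11=a, e+12=q, t+13=g.

kjbaqg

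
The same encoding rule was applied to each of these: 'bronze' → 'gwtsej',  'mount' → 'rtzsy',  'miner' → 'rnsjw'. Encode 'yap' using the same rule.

dfu

Compare letters: b→g is +5, r→w is +5, o→t is +5 — a constant shift. Each letter is shifted forward by 5 in the alphabet (a Caesar shift of +5).
On yap: y+5=d, a+5=f, p+5=u.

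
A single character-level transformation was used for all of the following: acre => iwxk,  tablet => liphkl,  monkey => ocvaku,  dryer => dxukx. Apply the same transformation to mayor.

oiucx

a(0)→i(8) and c(2)→w(22) fit y≡7x+8 (mod 26); the inverse of 7 mod 26 is 15. Each letter's alphabet position (a=0..z=25) is mapped through 7·x+8 mod 26 — an affine cipher.
For mayor: m(12)→7·12+8≡14=o; a(0)→7·0+8≡8=i; y(24)→7·24+8≡20=u; o(14)→7·14+8≡2=c; r(17)→7·17+8≡23=x (all mod 26).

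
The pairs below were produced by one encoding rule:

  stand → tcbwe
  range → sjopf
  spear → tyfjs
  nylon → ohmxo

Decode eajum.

Shifts by position in stand: pos 0: s→t (+1), pos 1: t→c (+9), pos 2: a→b (+1), pos 3: n→w (+9) — repeating every 2. The shifts repeat in a cycle of length 2: positions 0,1,… shift by +1, +9, then the pattern repeats.
Undoing it on eajum: e−1=d, a−9=r, j−1=i, u−9=l, m−1=l.

drill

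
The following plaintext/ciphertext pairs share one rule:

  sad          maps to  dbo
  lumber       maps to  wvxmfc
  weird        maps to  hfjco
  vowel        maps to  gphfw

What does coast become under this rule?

npbde

The rule splits by letter class: vowels +1, consonants +11.
On coast: c(cons)+11=n, o(vowel)+1=p, a(vowel)+1=b, s(cons)+11=d, t(cons)+11=e.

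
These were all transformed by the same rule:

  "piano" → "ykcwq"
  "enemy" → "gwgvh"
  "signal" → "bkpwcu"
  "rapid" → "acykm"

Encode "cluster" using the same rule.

luwbcga

The rule splits by letter class: vowels +2, consonants +9.
On cluster: c(cons)+9=l, l(cons)+9=u, u(vowel)+2=w, s(cons)+9=b, t(cons)+9=c, e(vowel)+2=g, r(cons)+9=a.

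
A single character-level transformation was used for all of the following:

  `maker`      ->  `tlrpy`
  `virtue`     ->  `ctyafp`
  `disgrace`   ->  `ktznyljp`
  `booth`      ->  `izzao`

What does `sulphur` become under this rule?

The shift depends on letter class: consonant m→t is +7, but vowel a→l is +11. Vowels shift forward by 11 and consonants shift forward by 7.
Applying it to sulphur: s(cons)+7=z, u(vowel)+11=f, l(cons)+7=s, p(cons)+7=w, h(cons)+7=o, u(vowel)+11=f, r(cons)+7=y.

zfswofy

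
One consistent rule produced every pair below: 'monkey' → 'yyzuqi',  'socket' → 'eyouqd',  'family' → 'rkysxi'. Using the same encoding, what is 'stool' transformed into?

edayx

Shifts by position in monkey: pos 0: m→y (+12), pos 1: o→y (+10), pos 2: n→z (+12), pos 3: k→u (+10) — repeating every 2. The shifts repeat in a cycle of length 2: positions 0,1,… shift by +12, +10, then the pattern repeats.
Applying it to stool: s+12=e, t+10=d, o+12=a, o+10=y, l+12=x.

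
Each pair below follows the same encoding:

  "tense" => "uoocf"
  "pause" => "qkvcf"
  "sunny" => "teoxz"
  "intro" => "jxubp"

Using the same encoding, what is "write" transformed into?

Shifts by position in tense: pos 0: t→u (+1), pos 1: e→o (+10), pos 2: n→o (+1), pos 3: s→c (+10) — repeating every 2. It's a Vigenère-style cipher with numeric key [1,10]: position i shifts by key[i mod 2].
For write: w+1=x, r+10=b, i+1=j, t+10=d, e+1=f.

xbjdf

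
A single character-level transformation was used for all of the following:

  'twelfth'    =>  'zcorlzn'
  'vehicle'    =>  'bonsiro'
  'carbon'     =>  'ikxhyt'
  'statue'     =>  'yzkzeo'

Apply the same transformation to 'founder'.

Vowels shift forward by 10 and consonants shift forward by 6.
Applying it to founder: f(cons)+6=l, o(vowel)+10=y, u(vowel)+10=e, n(cons)+6=t, d(cons)+6=j, e(vowel)+10=o, r(cons)+6=x.

lyetjox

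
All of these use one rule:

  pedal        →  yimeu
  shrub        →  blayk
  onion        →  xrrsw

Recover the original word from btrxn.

spite

A repeating key of period 2 is used — shifts +9, +4 over and over.
Reversing it on btrxn: b−9=s, t−4=p, r−9=i, x−4=t, n−9=e.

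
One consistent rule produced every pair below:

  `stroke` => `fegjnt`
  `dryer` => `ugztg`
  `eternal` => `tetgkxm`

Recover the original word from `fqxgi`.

s(18)→f(5) and t(19)→e(4) fit y≡25x+23 (mod 26); the inverse of 25 mod 26 is 25. Each letter's alphabet position (a=0..z=25) is mapped through 25·x+23 mod 26 — an affine cipher.
Reversing it on fqxgi: f(5)→25·(5−23)≡18=s; q(16)→25·(16−23)≡7=h; x(23)→25·(23−23)≡0=a; g(6)→25·(6−23)≡17=r; i(8)→25·(8−23)≡15=p (all mod 26).

sharp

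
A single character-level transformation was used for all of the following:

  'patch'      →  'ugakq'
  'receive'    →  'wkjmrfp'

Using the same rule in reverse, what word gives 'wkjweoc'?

In patch: p→u is +5, a→g is +6, t→a is +7, c→k is +8 — the shift increases by 1 each position. Each letter shifts forward by (position + 5), i.e. 5, 6, 7, … — the shift grows by one for each successive letter.
Reversing it on wkjweoc: w−5=r, k−6=e, j−7=c, w−8=o, e−9=v, o−10=e, c−11=r.

recover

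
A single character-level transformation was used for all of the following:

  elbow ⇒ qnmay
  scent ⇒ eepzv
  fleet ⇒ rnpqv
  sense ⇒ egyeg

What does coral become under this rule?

oqcmn

Shifts by position in elbow: pos 0: e→q (+12), pos 1: l→n (+2), pos 2: b→m (+11), pos 3: o→a (+12), pos 4: w→y (+2) — repeating every 3. It's a Vigenère-style cipher with numeric key [12,2,11]: position i shifts by key[i mod 3].
For coral: c+12=o, o+2=q, r+11=c, a+12=m, l+2=n.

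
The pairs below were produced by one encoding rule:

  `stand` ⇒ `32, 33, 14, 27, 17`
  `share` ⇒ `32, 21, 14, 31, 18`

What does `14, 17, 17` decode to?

s is letter #19 and maps to 32: an offset of 13. Each letter is replaced by its alphabet position (a=1..z=26) + 13.
Undoing it on 14, 17, 17: 14→(14−13)÷1=1=a, 17→(17−13)÷1=4=d, 17→(17−13)÷1=4=d.

add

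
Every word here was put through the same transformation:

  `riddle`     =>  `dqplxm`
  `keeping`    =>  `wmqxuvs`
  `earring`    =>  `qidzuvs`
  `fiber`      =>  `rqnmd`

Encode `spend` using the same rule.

exqvp

Shifts by position in riddle: pos 0: r→d (+12), pos 1: i→q (+8), pos 2: d→p (+12), pos 3: d→l (+8) — repeating every 2. The shifts repeat in a cycle of length 2: positions 0,1,… shift by +12, +8, then the pattern repeats.
Applying it to spend: s+12=e, p+8=x, e+12=q, n+8=v, d+12=p.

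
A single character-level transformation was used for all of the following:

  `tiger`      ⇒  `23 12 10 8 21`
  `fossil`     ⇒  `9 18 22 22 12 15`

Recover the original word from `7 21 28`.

dry

t is letter #20 and maps to 23: an offset of 3. Letters become their 1-based position plus 3 (so a→4, b→5, …).
Reversing it on 7 21 28: 7→(7−3)÷1=4=d, 21→(21−3)÷1=18=r, 28→(28−3)÷1=25=y.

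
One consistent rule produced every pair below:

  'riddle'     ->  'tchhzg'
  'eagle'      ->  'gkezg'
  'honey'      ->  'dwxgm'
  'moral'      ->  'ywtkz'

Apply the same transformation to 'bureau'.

jqtgkq

r(17)→t(19) and i(8)→c(2) fit y≡25x+10 (mod 26); the inverse of 25 mod 26 is 25. Each letter's alphabet position (a=0..z=25) is mapped through 25·x+10 mod 26 — an affine cipher.
Applying it to bureau: b(1)→25·1+10≡9=j; u(20)→25·20+10≡16=q; r(17)→25·17+10≡19=t; e(4)→25·4+10≡6=g; a(0)→25·0+10≡10=k; u(20)→25·20+10≡16=q (all mod 26).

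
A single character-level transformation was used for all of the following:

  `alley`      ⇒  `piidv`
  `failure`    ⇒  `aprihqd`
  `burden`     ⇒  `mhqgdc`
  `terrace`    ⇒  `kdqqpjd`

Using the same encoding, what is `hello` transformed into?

udiiz

a(0)→p(15) and l(11)→i(8) fit y≡23x+15 (mod 26); the inverse of 23 mod 26 is 17. Each letter's alphabet position (a=0..z=25) is mapped through 23·x+15 mod 26 — an affine cipher.
For hello: h(7)→23·7+15≡20=u; e(4)→23·4+15≡3=d; l(11)→23·11+15≡8=i; l(11)→23·11+15≡8=i; o(14)→23·14+15≡25=z (all mod 26).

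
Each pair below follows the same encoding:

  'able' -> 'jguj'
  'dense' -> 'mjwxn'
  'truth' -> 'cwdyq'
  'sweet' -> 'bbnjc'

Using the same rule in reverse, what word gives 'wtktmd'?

nobody

Shifts by position in able: pos 0: a→j (+9), pos 1: b→g (+5), pos 2: l→u (+9), pos 3: e→j (+5) — repeating every 2. It's a Vigenère-style cipher with numeric key [9,5]: position i shifts by key[i mod 2].
Reversing it on wtktmd: w−9=n, t−5=o, k−9=b, t−5=o, m−9=d, d−5=y.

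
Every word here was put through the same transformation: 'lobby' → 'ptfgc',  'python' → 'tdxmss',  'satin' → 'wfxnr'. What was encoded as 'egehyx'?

abacus

Shifts by position in lobby: pos 0: l→p (+4), pos 1: o→t (+5), pos 2: b→f (+4), pos 3: b→g (+5) — repeating every 2. The shifts repeat in a cycle of length 2: positions 0,1,… shift by +4, +5, then the pattern repeats.
Decoding egehyx: e−4=a, g−5=b, e−4=a, h−5=c, y−4=u, x−5=s.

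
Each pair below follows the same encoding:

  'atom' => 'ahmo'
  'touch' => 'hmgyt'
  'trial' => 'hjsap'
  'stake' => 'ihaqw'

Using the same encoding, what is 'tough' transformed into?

hmgut

Treating letters as 0–25, the rule is x ↦ 25x + 0 (mod 26).
Applying it to tough: t(19)→25·19+0≡7=h; o(14)→25·14+0≡12=m; u(20)→25·20+0≡6=g; g(6)→25·6+0≡20=u; h(7)→25·7+0≡19=t (all mod 26).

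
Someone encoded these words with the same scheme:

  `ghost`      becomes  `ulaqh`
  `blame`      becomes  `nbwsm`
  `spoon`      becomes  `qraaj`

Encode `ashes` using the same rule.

wqlmq

g(6)→u(20) and h(7)→l(11) fit y≡17x+22 (mod 26); the inverse of 17 mod 26 is 23. Each letter's alphabet position (a=0..z=25) is mapped through 17·x+22 mod 26 — an affine cipher.
For ashes: a(0)→17·0+22≡22=w; s(18)→17·18+22≡16=q; h(7)→17·7+22≡11=l; e(4)→17·4+22≡12=m; s(18)→17·18+22≡16=q (all mod 26).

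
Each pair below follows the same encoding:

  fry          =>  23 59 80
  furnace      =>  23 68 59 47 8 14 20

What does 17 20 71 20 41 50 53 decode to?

develop

f(#6)→23 and r(#18)→59: differences scale by 3, so n = 3·pos + 5. The formula is n = 3×(alphabet index, a=1) + 5.
Undoing it on 17 20 71 20 41 50 53: 17→(17−5)÷3=4=d, 20→(20−5)÷3=5=e, 71→(71−5)÷3=22=v, 20→(20−5)÷3=5=e, 41→(41−5)÷3=12=l, 50→(50−5)÷3=15=o, 53→(53−5)÷3=16=p.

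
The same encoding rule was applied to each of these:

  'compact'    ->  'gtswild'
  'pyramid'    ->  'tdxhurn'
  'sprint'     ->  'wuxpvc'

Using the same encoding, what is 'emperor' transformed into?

irvlzxb

In compact: c→g is +4, o→t is +5, m→s is +6, p→w is +7 — the shift increases by 1 each position. Letter i (0-indexed) is shifted by i+4, so successive shifts are 4, 5, 6, ….
For emperor: e+4=i, m+5=r, p+6=v, e+7=l, r+8=z, o+9=x, r+10=b.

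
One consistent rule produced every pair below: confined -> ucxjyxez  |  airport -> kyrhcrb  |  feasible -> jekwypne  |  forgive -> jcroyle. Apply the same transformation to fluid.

Treating letters as 0–25, the rule is x ↦ 5x + 10 (mod 26).
For fluid: f(5)→5·5+10≡9=j; l(11)→5·11+10≡13=n; u(20)→5·20+10≡6=g; i(8)→5·8+10≡24=y; d(3)→5·3+10≡25=z (all mod 26).

jngyz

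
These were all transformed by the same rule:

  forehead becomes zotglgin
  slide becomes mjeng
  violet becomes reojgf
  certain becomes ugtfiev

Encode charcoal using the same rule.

Each letter's alphabet position (a=0..z=25) is mapped through 19·x+8 mod 26 — an affine cipher.
For charcoal: c(2)→19·2+8≡20=u; h(7)→19·7+8≡11=l; a(0)→19·0+8≡8=i; r(17)→19·17+8≡19=t; c(2)→19·2+8≡20=u; o(14)→19·14+8≡14=o; a(0)→19·0+8≡8=i; l(11)→19·11+8≡9=j (all mod 26).

ulituoij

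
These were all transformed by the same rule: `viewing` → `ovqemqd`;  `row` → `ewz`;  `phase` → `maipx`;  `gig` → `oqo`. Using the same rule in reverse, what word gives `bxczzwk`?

corrupt

Read the word backwards and shift each letter +8.
Reversing it on bxczzwk: shift back: b−8=t, x−8=p, c−8=u, z−8=r, z−8=r, w−8=o, k−8=c → tpurroc; then reverse → corrupt.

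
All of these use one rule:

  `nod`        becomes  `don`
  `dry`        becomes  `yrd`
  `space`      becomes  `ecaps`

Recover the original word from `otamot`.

It's just the letters in reverse order.
Reversing it on otamot: then reverse → tomato.

tomato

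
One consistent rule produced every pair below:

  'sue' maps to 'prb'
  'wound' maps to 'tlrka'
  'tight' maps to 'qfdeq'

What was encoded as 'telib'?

whole

Compare letters: s→p is +23, u→r is +23, e→b is +23 — a constant shift. It's a constant shift of +23 (ROT23).
Undoing it on telib: t−23=w, e−23=h, l−23=o, i−23=l, b−23=e.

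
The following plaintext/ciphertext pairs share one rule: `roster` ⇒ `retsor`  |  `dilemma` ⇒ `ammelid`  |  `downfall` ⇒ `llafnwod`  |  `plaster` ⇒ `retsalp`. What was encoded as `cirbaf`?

The output letters match the input read backwards: roster reversed is retsor. The word is simply reversed.
Reversing it on cirbaf: then reverse → fabric.

fabric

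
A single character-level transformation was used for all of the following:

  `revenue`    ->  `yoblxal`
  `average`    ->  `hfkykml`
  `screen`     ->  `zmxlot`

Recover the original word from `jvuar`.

cloth

Shifts by position in revenue: pos 0: r→y (+7), pos 1: e→o (+10), pos 2: v→b (+6), pos 3: e→l (+7), pos 4: n→x (+10), pos 5: u→a (+6) — repeating every 3. The shifts repeat in a cycle of length 3: positions 0,1,… shift by +7, +10, +6, then the pattern repeats.
Reversing it on jvuar: j−7=c, v−10=l, u−6=o, a−7=t, r−10=h.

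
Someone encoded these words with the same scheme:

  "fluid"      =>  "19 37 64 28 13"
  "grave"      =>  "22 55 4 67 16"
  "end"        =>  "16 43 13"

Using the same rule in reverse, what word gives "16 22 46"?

Each letter becomes 3×(its alphabet position, a=1..z=26) + 1.
Reversing it on 16 22 46: 16→(16−1)÷3=5=e, 22→(22−1)÷3=7=g, 46→(46−1)÷3=15=o.

ego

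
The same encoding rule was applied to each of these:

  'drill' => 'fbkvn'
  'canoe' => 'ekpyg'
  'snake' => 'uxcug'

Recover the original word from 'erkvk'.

The shifts repeat in a cycle of length 2: positions 0,1,… shift by +2, +10, then the pattern repeats.
Decoding erkvk: e−2=c, r−10=h, k−2=i, v−10=l, k−2=i.

chili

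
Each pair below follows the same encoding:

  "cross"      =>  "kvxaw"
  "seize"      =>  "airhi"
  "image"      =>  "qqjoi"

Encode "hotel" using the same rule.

pscmp

Shifts by position in cross: pos 0: c→k (+8), pos 1: r→v (+4), pos 2: o→x (+9), pos 3: s→a (+8), pos 4: s→w (+4) — repeating every 3. The shifts repeat in a cycle of length 3: positions 0,1,… shift by +8, +4, +9, then the pattern repeats.
For hotel: h+8=p, o+4=s, t+9=c, e+8=m, l+4=p.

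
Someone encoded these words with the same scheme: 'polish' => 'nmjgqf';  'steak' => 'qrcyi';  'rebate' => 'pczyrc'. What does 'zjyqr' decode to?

Compare letters: p→n is +24, o→m is +24, l→j is +24 — a constant shift. Each letter is shifted forward by 24 in the alphabet (a Caesar shift of +24).
Reversing it on zjyqr: z−24=b, j−24=l, y−24=a, q−24=s, r−24=t.

blast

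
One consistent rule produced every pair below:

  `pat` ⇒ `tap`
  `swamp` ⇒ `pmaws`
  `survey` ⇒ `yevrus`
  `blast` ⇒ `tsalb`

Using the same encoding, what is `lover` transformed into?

The output letters match the input read backwards: pat reversed is tap. It's just the letters in reverse order.
On lover: reverse → revol.

revol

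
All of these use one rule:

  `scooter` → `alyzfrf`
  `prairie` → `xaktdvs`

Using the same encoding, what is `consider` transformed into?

kxxduqsg

In scooter: s→a is +8, c→l is +9, o→y is +10, o→z is +11 — the shift increases by 1 each position. Each letter shifts forward by (position + 8), i.e. 8, 9, 10, … — the shift grows by one for each successive letter.
On consider: c+8=k, o+9=x, n+10=x, s+11=d, i+12=u, d+13=q, e+14=s, r+15=g.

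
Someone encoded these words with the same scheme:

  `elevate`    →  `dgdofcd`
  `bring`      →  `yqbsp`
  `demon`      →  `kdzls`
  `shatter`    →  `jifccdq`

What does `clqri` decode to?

This is an affine cipher: with a=0,…,z=25, each position x becomes (19x+5) mod 26.
Decoding clqri: c(2)→11·(2−5)≡19=t; l(11)→11·(11−5)≡14=o; q(16)→11·(16−5)≡17=r; r(17)→11·(17−5)≡2=c; i(8)→11·(8−5)≡7=h (all mod 26).

torch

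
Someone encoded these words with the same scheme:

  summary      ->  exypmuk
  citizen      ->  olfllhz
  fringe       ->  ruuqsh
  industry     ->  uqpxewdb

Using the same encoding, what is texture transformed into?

Shifts by position in summary: pos 0: s→e (+12), pos 1: u→x (+3), pos 2: m→y (+12), pos 3: m→p (+3) — repeating every 2. A repeating key of period 2 is used — shifts +12, +3 over and over.
Applying it to texture: t+12=f, e+3=h, x+12=j, t+3=w, u+12=g, r+3=u, e+12=q.

fhjwguq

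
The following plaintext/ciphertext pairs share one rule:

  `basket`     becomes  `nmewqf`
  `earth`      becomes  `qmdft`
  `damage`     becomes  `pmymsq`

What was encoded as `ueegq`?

Compare letters: b→n is +12, a→m is +12, s→e is +12 — a constant shift. This is a Caesar cipher with shift 12.
Decoding ueegq: u−12=i, e−12=s, e−12=s, g−12=u, q−12=e.

issue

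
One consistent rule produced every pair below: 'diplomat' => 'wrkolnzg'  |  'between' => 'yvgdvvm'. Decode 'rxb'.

icy

Each pair mirrors across the alphabet (d↔w, i↔r, p↔k): positions sum to 25. Letters are reflected about the middle of the alphabet (position → 25−position): Atbash.
Decoding rxb: r↔i, x↔c, b↔y.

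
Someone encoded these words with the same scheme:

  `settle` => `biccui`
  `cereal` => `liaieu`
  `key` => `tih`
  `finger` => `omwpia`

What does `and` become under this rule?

The shift depends on letter class: consonant s→b is +9, but vowel e→i is +4. The rule splits by letter class: vowels +4, consonants +9.
Applying it to and: a(vowel)+4=e, n(cons)+9=w, d(cons)+9=m.

ewm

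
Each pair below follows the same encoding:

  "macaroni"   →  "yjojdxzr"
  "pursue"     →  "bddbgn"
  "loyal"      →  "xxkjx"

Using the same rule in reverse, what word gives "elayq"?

Shifts by position in macaroni: pos 0: m→y (+12), pos 1: a→j (+9), pos 2: c→o (+12), pos 3: a→j (+9) — repeating every 2. It's a Vigenère-style cipher with numeric key [12,9]: position i shifts by key[i mod 2].
Undoing it on elayq: e−12=s, l−9=c, a−12=o, y−9=p, q−12=e.

scope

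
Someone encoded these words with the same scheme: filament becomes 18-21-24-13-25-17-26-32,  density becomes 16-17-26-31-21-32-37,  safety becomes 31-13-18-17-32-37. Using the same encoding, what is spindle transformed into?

f is letter #6 and maps to 18: an offset of 12. The number is (letter's place in the alphabet, a=1) + 12.
On spindle: s=19→31, p=16→28, i=9→21, n=14→26, d=4→16, l=12→24, e=5→17.

31-28-21-26-16-24-17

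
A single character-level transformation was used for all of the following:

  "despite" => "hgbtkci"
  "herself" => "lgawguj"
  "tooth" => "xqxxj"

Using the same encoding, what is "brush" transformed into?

ftdwj

The shifts repeat in a cycle of length 3: positions 0,1,… shift by +4, +2, +9, then the pattern repeats.
On brush: b+4=f, r+2=t, u+9=d, s+4=w, h+2=j.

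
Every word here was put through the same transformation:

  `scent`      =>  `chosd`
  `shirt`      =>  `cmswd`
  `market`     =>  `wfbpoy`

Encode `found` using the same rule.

ptesn

It's a Vigenère-style cipher with numeric key [10,5]: position i shifts by key[i mod 2].
For found: f+10=p, o+5=t, u+10=e, n+5=s, d+10=n.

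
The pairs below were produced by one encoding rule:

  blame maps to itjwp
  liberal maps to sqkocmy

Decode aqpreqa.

tighten

In blame: b→i is +7, l→t is +8, a→j is +9, m→w is +10 — the shift increases by 1 each position. The shift increases by 1 at each position, starting from +7: 7, 8, 9, ….
Decoding aqpreqa: a−7=t, q−8=i, p−9=g, r−10=h, e−11=t, q−12=e, a−13=n.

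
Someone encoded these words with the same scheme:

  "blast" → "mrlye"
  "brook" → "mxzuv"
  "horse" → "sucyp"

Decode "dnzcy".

Shifts by position in blast: pos 0: b→m (+11), pos 1: l→r (+6), pos 2: a→l (+11), pos 3: s→y (+6) — repeating every 2. It's a Vigenère-style cipher with numeric key [11,6]: position i shifts by key[i mod 2].
Undoing it on dnzcy: d−11=s, n−6=h, z−11=o, c−6=w, y−11=n.

shown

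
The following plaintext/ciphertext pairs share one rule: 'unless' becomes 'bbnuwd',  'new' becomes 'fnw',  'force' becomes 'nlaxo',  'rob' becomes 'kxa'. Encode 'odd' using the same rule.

The output letters match the input read backwards, each shifted +9: unless reversed is sselnu. Two steps: reverse the string, then apply a Caesar shift of +9.
Applying it to odd: reverse → ddo; then shift: d+9=m, d+9=m, o+9=x.

mmx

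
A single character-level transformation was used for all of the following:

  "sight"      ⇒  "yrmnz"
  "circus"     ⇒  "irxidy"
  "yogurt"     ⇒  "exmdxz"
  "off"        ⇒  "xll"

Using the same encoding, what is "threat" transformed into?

The rule splits by letter class: vowels +9, consonants +6.
For threat: t(cons)+6=z, h(cons)+6=n, r(cons)+6=x, e(vowel)+9=n, a(vowel)+9=j, t(cons)+6=z.

znxnjz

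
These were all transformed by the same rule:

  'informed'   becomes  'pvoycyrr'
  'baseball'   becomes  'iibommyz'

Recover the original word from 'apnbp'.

there

In informed: i→p is +7, n→v is +8, f→o is +9, o→y is +10 — the shift increases by 1 each position. Letter i (0-indexed) is shifted by i+7, so successive shifts are 7, 8, 9, ….
Undoing it on apnbp: a−7=t, p−8=h, n−9=e, b−10=r, p−11=e.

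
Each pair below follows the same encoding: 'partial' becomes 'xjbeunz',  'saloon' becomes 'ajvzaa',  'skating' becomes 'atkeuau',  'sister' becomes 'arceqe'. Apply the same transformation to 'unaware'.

In partial: p→x is +8, a→j is +9, r→b is +10, t→e is +11 — the shift increases by 1 each position. Each letter shifts forward by (position + 8), i.e. 8, 9, 10, … — the shift grows by one for each successive letter.
Applying it to unaware: u+8=c, n+9=w, a+10=k, w+11=h, a+12=m, r+13=e, e+14=s.

cwkhmes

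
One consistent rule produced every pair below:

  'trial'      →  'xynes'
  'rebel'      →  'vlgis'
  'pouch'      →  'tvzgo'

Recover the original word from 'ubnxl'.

quite

Shifts by position in trial: pos 0: t→x (+4), pos 1: r→y (+7), pos 2: i→n (+5), pos 3: a→e (+4), pos 4: l→s (+7) — repeating every 3. The shifts repeat in a cycle of length 3: positions 0,1,… shift by +4, +7, +5, then the pattern repeats.
Reversing it on ubnxl: u−4=q, b−7=u, n−5=i, x−4=t, l−7=e.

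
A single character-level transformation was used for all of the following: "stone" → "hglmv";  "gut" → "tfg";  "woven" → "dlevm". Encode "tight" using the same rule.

grtsg

Each pair mirrors across the alphabet (s↔h, t↔g, o↔l): positions sum to 25. Letters are reflected about the middle of the alphabet (position → 25−position): Atbash.
Applying it to tight: t↔g, i↔r, g↔t, h↔s, t↔g.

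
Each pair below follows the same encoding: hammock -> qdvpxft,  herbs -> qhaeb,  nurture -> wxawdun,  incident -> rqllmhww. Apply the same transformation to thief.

ckrho

Shifts by position in hammock: pos 0: h→q (+9), pos 1: a→d (+3), pos 2: m→v (+9), pos 3: m→p (+3) — repeating every 2. The shifts repeat in a cycle of length 2: positions 0,1,… shift by +9, +3, then the pattern repeats.
Applying it to thief: t+9=c, h+3=k, i+9=r, e+3=h, f+9=o.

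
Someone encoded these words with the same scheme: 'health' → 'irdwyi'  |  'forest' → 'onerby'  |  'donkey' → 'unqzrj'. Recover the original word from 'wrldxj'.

legacy

Each letter's alphabet position (a=0..z=25) is mapped through 23·x+3 mod 26 — an affine cipher.
Reversing it on wrldxj: w(22)→17·(22−3)≡11=l; r(17)→17·(17−3)≡4=e; l(11)→17·(11−3)≡6=g; d(3)→17·(3−3)≡0=a; x(23)→17·(23−3)≡2=c; j(9)→17·(9−3)≡24=y (all mod 26).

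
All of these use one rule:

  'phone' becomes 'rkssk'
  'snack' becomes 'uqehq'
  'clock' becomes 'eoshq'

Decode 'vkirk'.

The shift increases by 1 at each position, starting from +2: 2, 3, 4, ….
Undoing it on vkirk: v−2=t, k−3=h, i−4=e, r−5=m, k−6=e.

theme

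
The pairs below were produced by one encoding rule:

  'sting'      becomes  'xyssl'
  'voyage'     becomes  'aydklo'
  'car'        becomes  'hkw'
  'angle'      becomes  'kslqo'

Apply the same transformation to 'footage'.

kyyyklo

The rule splits by letter class: vowels +10, consonants +5.
For footage: f(cons)+5=k, o(vowel)+10=y, o(vowel)+10=y, t(cons)+5=y, a(vowel)+10=k, g(cons)+5=l, e(vowel)+10=o.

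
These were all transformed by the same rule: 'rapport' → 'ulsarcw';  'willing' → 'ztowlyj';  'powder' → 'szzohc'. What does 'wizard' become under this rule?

Shifts by position in rapport: pos 0: r→u (+3), pos 1: a→l (+11), pos 2: p→s (+3), pos 3: p→a (+11) — repeating every 2. It's a Vigenère-style cipher with numeric key [3,11]: position i shifts by key[i mod 2].
Applying it to wizard: w+3=z, i+11=t, z+3=c, a+11=l, r+3=u, d+11=o.

ztcluo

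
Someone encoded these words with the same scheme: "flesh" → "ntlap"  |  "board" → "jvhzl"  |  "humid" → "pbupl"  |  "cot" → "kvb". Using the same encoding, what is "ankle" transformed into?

Two shifts are in play — +7 for a/e/i/o/u, +8 for every other letter.
On ankle: a(vowel)+7=h, n(cons)+8=v, k(cons)+8=s, l(cons)+8=t, e(vowel)+7=l.

hvstl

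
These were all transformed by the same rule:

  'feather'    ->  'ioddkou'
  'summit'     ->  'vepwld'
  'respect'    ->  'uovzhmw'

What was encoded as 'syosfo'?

police

Shifts by position in feather: pos 0: f→i (+3), pos 1: e→o (+10), pos 2: a→d (+3), pos 3: t→d (+10) — repeating every 2. It's a Vigenère-style cipher with numeric key [3,10]: position i shifts by key[i mod 2].
Decoding syosfo: s−3=p, y−10=o, o−3=l, s−10=i, f−3=c, o−10=e.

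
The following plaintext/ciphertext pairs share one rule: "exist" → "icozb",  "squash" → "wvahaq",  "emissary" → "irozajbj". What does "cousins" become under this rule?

In exist: e→i is +4, x→c is +5, i→o is +6, s→z is +7 — the shift increases by 1 each position. Each letter shifts forward by (position + 4), i.e. 4, 5, 6, … — the shift grows by one for each successive letter.
On cousins: c+4=g, o+5=t, u+6=a, s+7=z, i+8=q, n+9=w, s+10=c.

gtazqwc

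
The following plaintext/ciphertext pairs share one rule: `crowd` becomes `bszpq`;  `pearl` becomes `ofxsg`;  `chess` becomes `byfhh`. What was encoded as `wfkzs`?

tenor

c(2)→b(1) and r(17)→s(18) fit y≡15x+23 (mod 26); the inverse of 15 mod 26 is 7. Treating letters as 0–25, the rule is x ↦ 15x + 23 (mod 26).
Reversing it on wfkzs: w(22)→7·(22−23)≡19=t; f(5)→7·(5−23)≡4=e; k(10)→7·(10−23)≡13=n; z(25)→7·(25−23)≡14=o; s(18)→7·(18−23)≡17=r (all mod 26).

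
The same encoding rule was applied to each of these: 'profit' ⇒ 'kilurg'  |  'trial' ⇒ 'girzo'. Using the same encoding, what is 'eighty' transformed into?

vrtsgb

Each pair mirrors across the alphabet (p↔k, r↔i, o↔l): positions sum to 25. Letters are reflected about the middle of the alphabet (position → 25−position): Atbash.
Applying it to eighty: e↔v, i↔r, g↔t, h↔s, t↔g, y↔b.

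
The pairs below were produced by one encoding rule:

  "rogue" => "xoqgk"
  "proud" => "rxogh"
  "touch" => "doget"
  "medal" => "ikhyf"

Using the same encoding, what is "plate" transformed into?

rfydk

r(17)→x(23) and o(14)→o(14) fit y≡3x+24 (mod 26); the inverse of 3 mod 26 is 9. This is an affine cipher: with a=0,…,z=25, each position x becomes (3x+24) mod 26.
Applying it to plate: p(15)→3·15+24≡17=r; l(11)→3·11+24≡5=f; a(0)→3·0+24≡24=y; t(19)→3·19+24≡3=d; e(4)→3·4+24≡10=k (all mod 26).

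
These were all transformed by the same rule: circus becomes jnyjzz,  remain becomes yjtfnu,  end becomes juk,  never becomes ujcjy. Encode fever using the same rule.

mjcjy

The shift depends on letter class: consonant c→j is +7, but vowel i→n is +5. The rule splits by letter class: vowels +5, consonants +7.
For fever: f(cons)+7=m, e(vowel)+5=j, v(cons)+7=c, e(vowel)+5=j, r(cons)+7=y.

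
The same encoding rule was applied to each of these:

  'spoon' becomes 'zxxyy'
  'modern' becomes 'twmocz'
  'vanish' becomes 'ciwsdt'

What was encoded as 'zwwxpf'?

sonnet

In spoon: s→z is +7, p→x is +8, o→x is +9, o→y is +10 — the shift increases by 1 each position. Letter i (0-indexed) is shifted by i+7, so successive shifts are 7, 8, 9, ….
Decoding zwwxpf: z−7=s, w−8=o, w−9=n, x−10=n, p−11=e, f−12=t.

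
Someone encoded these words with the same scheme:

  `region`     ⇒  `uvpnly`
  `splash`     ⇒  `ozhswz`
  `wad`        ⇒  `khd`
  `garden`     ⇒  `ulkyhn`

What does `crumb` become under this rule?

itbyj

Two steps: reverse the string, then apply a Caesar shift of +7.
For crumb: reverse → bmurc; then shift: b+7=i, m+7=t, u+7=b, r+7=y, c+7=j.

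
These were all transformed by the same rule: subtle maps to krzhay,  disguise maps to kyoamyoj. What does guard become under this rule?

jxgam

The output letters match the input read backwards, each shifted +6: subtle reversed is eltbus. The word is reversed, then every letter is shifted forward by 6.
Applying it to guard: reverse → draug; then shift: d+6=j, r+6=x, a+6=g, u+6=a, g+6=m.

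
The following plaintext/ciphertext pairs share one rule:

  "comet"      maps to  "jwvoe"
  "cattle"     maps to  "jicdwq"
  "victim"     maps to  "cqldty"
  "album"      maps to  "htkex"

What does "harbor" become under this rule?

oialzd

In comet: c→j is +7, o→w is +8, m→v is +9, e→o is +10 — the shift increases by 1 each position. The shift increases by 1 at each position, starting from +7: 7, 8, 9, ….
On harbor: h+7=o, a+8=i, r+9=a, b+10=l, o+11=z, r+12=d.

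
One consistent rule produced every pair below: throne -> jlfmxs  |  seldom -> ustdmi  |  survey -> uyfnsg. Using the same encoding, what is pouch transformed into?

t(19)→j(9) and h(7)→l(11) fit y≡15x+10 (mod 26); the inverse of 15 mod 26 is 7. Each letter's alphabet position (a=0..z=25) is mapped through 15·x+10 mod 26 — an affine cipher.
Applying it to pouch: p(15)→15·15+10≡1=b; o(14)→15·14+10≡12=m; u(20)→15·20+10≡24=y; c(2)→15·2+10≡14=o; h(7)→15·7+10≡11=l (all mod 26).

bmyol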